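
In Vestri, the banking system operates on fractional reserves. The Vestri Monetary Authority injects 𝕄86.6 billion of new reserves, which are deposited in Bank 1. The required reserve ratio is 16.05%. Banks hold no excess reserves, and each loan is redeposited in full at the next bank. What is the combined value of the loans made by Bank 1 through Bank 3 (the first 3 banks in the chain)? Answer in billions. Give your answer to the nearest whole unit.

𝕄185 billion

Bank i lends (1 − rr)^i of the original deposit: Bank 1 lends 86.6·0.8395 = 72.7007, Bank 2 lends 86.6·0.8395² ≈ 61.0322, and so on.
Summing a geometric series: total = 86.6·[0.8395·(1 − 0.8395^3) / (1 − 0.8395)] ≈ 184.9695 billion.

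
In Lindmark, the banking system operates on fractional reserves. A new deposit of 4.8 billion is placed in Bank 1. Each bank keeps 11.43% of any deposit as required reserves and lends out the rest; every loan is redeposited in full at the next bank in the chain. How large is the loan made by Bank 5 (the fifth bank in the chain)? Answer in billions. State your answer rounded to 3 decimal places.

Each bank lends a fraction (1 − rr) = 0.8857 of the deposit it receives, so Bank 5 receives 4.8·0.8857^4 and lends 4.8·0.8857^5 ≈ 2.6162 billion.

2.616 billion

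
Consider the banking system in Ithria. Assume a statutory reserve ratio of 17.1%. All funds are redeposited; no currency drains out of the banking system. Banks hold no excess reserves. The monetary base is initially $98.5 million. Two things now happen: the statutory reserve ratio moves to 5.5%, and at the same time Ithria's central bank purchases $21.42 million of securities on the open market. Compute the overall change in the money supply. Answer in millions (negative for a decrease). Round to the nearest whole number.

$1604 million

Before: m₁ = 1 / (0.171) ≈ 5.8480, MB₁ = 98.5, so M₁ = 5.8480 × 98.5 = 576.028 million.
After: m₂ = 1 / (0.055) ≈ 18.1818, MB₂ = 98.5 + 21.42 = 119.92, so M₂ = 18.1818 × 119.92 ≈ 2180.3615 million.
ΔM = M₂ − M₁ = 2180.3615 − 576.028 = 1604.3335 million.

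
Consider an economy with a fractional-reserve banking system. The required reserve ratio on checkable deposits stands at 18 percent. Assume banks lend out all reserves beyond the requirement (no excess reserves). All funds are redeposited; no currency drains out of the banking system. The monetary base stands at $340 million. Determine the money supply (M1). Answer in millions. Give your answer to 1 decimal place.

$1888.9 million

With no currency drain or excess reserves, the money multiplier is m = 1/rr = 1/0.18 ≈ 5.55556.
Money supply M = m × MB = 5.55556 × 340 = 1888.8904 million.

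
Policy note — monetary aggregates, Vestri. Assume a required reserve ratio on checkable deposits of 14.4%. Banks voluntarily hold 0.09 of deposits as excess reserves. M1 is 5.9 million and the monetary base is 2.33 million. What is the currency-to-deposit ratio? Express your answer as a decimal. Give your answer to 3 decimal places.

0.266

Using m = M/MB = 5.9/2.33 ≈ 2.532189. From m = (1 + c)/(c + rr + e), rearranging gives 1 + c = m·(c + rr + e), so c·(1 − m) = m·(rr + e) − 1.
Hence c = [m·(rr + e) − 1]/(1 − m) = [2.532189 × (0.144 + 0.09) − 1] / (1 − 2.532189) ≈ 0.265938.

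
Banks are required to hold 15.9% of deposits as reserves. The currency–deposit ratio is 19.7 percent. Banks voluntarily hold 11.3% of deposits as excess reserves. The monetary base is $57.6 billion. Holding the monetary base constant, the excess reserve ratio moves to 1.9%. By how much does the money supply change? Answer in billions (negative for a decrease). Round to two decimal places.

Initially m₁ = (1 + 0.197) / (0.159 + 0.113 + 0.197) ≈ 2.55224, so M₁ = 2.55224 × 57.6 ≈ 147.009 billion.
After the change m₂ = (1 + 0.197) / (0.159 + 0.019 + 0.197) = 3.19200, so M₂ = 3.19200 × 57.6 = 183.8592 billion.
ΔM = M₂ − M₁ = 183.8592 − 147.009 = 36.8502 billion.

$36.85 billion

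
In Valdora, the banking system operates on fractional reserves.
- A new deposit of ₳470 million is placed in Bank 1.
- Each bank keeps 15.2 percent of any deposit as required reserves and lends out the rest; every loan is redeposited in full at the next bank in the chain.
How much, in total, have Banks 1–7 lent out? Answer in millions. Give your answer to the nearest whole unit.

Bank i lends (1 − rr)^i of the original deposit: Bank 1 lends 470·0.8480 = 398.5600, Bank 2 lends 470·0.8480² ≈ 337.9789, and so on.
Summing a geometric series: total = 470·[0.8480·(1 − 0.8480^7) / (1 − 0.8480)] ≈ 1795.2660 million.

₳1795 million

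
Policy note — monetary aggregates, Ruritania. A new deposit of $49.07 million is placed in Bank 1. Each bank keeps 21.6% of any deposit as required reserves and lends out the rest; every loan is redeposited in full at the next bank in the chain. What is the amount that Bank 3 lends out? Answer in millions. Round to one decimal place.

Each bank lends a fraction (1 − rr) = 0.7840 of the deposit it receives, so Bank 3 receives 49.07·0.7840^2 and lends 49.07·0.7840^3 ≈ 23.6464 million.

$23.6 million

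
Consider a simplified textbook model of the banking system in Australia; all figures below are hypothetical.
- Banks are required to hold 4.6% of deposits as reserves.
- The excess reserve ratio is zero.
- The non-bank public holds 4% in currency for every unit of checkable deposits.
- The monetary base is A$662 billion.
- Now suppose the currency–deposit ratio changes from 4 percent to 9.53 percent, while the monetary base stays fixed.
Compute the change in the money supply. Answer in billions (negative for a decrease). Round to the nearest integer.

Initially m₁ = (1 + 0.04) / (0.046 + 0.04) ≈ 12.0930, so M₁ = 12.0930 × 662 = 8005.566 billion.
After the change m₂ = (1 + 0.0953) / (0.046 + 0.0953) ≈ 7.7516, so M₂ = 7.7516 × 662 = 5131.5592 billion.
ΔM = M₂ − M₁ = 5131.5592 − 8005.566 = -2874.0068 billion.

-2874 billion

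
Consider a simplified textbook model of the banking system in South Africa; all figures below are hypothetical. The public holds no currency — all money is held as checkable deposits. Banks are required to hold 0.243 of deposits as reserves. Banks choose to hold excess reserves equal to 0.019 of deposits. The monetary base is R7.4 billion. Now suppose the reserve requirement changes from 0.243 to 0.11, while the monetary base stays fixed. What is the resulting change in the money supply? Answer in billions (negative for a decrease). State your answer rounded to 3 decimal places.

Initially m₁ = 1 / (0.243 + 0.019) ≈ 3.81679, so M₁ = 3.81679 × 7.4 ≈ 28.2442 billion.
After the change m₂ = 1 / (0.11 + 0.019) ≈ 7.75194, so M₂ = 7.75194 × 7.4 ≈ 57.3644 billion.
ΔM = M₂ − M₁ = 57.3644 − 28.2442 = 29.1202 billion.

R29.120 billion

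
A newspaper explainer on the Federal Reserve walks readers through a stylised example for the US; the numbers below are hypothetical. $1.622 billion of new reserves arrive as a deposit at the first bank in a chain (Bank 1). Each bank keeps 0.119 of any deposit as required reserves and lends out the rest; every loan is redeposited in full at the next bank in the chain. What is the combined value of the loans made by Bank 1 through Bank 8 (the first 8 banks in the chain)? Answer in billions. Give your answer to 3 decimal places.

Bank i lends (1 − rr)^i of the original deposit: Bank 1 lends 1.622·0.8810 ≈ 1.4290, Bank 2 lends 1.622·0.8810² ≈ 1.2589, and so on.
Summing a geometric series: total = 1.622·[0.8810·(1 − 0.8810^8) / (1 − 0.8810)] ≈ 7.6503 billion.

$7.650 billion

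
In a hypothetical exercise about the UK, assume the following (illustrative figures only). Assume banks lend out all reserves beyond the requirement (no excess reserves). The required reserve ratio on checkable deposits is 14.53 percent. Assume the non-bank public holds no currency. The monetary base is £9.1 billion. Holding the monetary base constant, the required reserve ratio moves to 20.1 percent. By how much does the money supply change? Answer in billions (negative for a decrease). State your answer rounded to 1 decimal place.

-17.4 billion

Initially m₁ = 1 / (0.1453) ≈ 6.8823, so M₁ = 6.8823 × 9.1 ≈ 62.6289 billion.
After the change m₂ = 1 / (0.201) ≈ 4.9751, so M₂ = 4.9751 × 9.1 ≈ 45.2734 billion.
ΔM = M₂ − M₁ = 45.2734 − 62.6289 = -17.3555 billion.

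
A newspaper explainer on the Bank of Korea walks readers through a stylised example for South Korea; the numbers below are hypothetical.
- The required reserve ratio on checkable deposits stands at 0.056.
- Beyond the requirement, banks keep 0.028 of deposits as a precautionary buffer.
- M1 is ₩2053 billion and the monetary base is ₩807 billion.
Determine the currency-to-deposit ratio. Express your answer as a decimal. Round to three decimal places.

Using m = M/MB = 2053/807 ≈ 2.543990. From m = (1 + c)/(c + rr + e), rearranging gives 1 + c = m·(c + rr + e), so c·(1 − m) = m·(rr + e) − 1.
Hence c = [m·(rr + e) − 1]/(1 − m) = [2.543990 × (0.056 + 0.028) − 1] / (1 − 2.543990) ≈ 0.509268.

0.509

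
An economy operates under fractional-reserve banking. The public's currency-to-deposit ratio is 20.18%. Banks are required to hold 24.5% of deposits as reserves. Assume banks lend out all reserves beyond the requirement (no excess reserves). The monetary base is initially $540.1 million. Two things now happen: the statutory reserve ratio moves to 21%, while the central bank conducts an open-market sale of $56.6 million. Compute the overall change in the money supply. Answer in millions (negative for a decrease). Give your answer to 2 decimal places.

Before: m₁ = (1 + 0.2018) / (0.245 + 0.2018) ≈ 2.689794, MB₁ = 540.1, so M₁ = 2.689794 × 540.1 ≈ 1452.7577 million.
After: m₂ = (1 + 0.2018) / (0.21 + 0.2018) ≈ 2.918407, MB₂ = 540.1 − 56.6 = 483.5, so M₂ = 2.918407 × 483.5 ≈ 1411.0498 million.
ΔM = M₂ − M₁ = 1411.0498 − 1452.7577 = -41.7079 million.

-41.71 million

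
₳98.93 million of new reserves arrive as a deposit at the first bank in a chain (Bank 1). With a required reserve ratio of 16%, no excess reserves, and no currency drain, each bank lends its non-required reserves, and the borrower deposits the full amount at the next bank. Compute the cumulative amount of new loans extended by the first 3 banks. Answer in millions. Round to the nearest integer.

Bank i lends (1 − rr)^i of the original deposit: Bank 1 lends 98.93·0.8400 = 83.1012, Bank 2 lends 98.93·0.8400² ≈ 69.8050, and so on.
Summing a geometric series: total = 98.93·[0.8400·(1 − 0.8400^3) / (1 − 0.8400)] ≈ 211.5424 million.

₳212 million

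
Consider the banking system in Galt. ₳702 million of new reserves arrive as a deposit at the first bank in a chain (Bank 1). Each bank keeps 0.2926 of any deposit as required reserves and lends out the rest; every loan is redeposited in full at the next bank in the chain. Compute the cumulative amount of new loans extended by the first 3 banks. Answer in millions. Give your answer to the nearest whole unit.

Bank i lends (1 − rr)^i of the original deposit: Bank 1 lends 702·0.7074 = 496.5948, Bank 2 lends 702·0.7074² ≈ 351.2912, and so on.
Summing a geometric series: total = 702·[0.7074·(1 − 0.7074^3) / (1 − 0.7074)] ≈ 1096.3893 million.

₳1096 million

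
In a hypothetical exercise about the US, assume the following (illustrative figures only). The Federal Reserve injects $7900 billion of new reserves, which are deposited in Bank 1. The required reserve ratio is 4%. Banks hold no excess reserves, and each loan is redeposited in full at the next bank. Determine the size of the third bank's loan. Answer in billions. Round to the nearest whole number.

$6989 billion

Each bank lends a fraction (1 − rr) = 0.9600 of the deposit it receives, so Bank 3 receives 7900·0.9600^2 and lends 7900·0.9600^3 = 6989.4144 billion.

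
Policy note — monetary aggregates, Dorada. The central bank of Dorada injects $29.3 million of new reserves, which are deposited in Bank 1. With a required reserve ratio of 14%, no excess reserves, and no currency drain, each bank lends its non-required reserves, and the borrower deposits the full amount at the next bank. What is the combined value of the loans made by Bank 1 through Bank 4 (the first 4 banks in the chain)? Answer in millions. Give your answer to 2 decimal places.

Bank i lends (1 − rr)^i of the original deposit: Bank 1 lends 29.3·0.8600 = 25.1980, Bank 2 lends 29.3·0.8600² ≈ 21.6703, and so on.
Summing a geometric series: total = 29.3·[0.8600·(1 − 0.8600^4) / (1 − 0.8600)] ≈ 81.5321 million.

$81.53 million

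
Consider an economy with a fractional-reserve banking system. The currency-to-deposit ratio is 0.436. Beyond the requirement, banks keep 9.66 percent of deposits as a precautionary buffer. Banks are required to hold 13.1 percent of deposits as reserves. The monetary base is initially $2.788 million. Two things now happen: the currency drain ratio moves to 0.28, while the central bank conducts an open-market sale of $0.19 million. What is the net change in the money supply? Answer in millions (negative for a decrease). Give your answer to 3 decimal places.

Before: m₁ = (1 + 0.436) / (0.131 + 0.0966 + 0.436) ≈ 2.16395, MB₁ = 2.788, so M₁ = 2.16395 × 2.788 ≈ 6.0331 million.
After: m₂ = (1 + 0.28) / (0.131 + 0.0966 + 0.28) ≈ 2.52167, MB₂ = 2.788 − 0.19 = 2.598, so M₂ = 2.52167 × 2.598 ≈ 6.5513 million.
ΔM = M₂ − M₁ = 6.5513 − 6.0331 = 0.5182 million.

$0.518 million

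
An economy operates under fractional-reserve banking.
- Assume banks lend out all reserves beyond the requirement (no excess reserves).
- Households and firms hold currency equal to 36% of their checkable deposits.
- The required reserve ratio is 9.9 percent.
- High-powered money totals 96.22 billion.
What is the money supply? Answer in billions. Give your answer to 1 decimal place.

The money multiplier is m = (1 + c) / (rr + c) = (1 + 0.36) / (0.099 + 0.36) ≈ 2.9630.
So M = m × MB = 2.9630 × 96.22 ≈ 285.0999 billion.

285.1 billion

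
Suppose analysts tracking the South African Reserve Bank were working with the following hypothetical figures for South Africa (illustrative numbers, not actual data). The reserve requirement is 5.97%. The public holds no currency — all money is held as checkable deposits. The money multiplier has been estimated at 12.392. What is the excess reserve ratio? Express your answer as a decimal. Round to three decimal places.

Using m = 12.392. Since m = (1 + c)/(c + rr + e), the denominator satisfies c + rr + e = (1 + c)/m = (1 + 0) / 12.392 ≈ 0.080697.
With c = 0 and rr = 0.0597, the excess reserve ratio is 0.080697 − 0 − 0.0597 = 0.020997.

0.021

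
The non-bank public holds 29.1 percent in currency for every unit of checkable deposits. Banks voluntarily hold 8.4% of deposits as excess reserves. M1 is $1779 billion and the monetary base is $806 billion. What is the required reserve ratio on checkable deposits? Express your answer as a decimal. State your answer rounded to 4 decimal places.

0.2099

Using m = M/MB = 1779/806 ≈ 2.207196. Since m = (1 + c)/(c + rr + e), the denominator satisfies c + rr + e = (1 + c)/m = (1 + 0.291) / 2.207196 ≈ 0.584905.
With c = 0.291 and e = 0.084, the required reserve ratio on checkable deposits is 0.584905 − 0.291 − 0.084 = 0.209905.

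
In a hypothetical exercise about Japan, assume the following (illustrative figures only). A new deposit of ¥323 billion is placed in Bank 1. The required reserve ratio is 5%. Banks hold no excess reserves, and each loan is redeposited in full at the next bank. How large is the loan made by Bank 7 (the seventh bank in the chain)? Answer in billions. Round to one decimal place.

¥225.6 billion

Each bank lends a fraction (1 − rr) = 0.9500 of the deposit it receives, so Bank 7 receives 323·0.9500^6 and lends 323·0.9500^7 ≈ 225.5629 billion.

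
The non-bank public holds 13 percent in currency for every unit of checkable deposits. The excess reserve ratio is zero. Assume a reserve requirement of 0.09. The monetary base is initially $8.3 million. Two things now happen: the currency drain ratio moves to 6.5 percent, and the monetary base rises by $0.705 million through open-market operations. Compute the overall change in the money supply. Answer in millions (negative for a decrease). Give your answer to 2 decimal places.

Before: m₁ = (1 + 0.13) / (0.09 + 0.13) ≈ 5.1364, MB₁ = 8.3, so M₁ = 5.1364 × 8.3 ≈ 42.6321 million.
After: m₂ = (1 + 0.065) / (0.09 + 0.065) ≈ 6.8710, MB₂ = 8.3 + 0.705 = 9.005, so M₂ = 6.8710 × 9.005 ≈ 61.8734 million.
ΔM = M₂ − M₁ = 61.8734 − 42.6321 = 19.2413 million.

$19.24 million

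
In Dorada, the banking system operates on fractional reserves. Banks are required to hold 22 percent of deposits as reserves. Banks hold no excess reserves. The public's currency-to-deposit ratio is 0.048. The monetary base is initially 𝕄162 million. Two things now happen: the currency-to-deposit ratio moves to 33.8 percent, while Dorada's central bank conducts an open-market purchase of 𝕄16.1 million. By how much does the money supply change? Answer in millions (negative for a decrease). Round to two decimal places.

Before: m₁ = (1 + 0.048) / (0.22 + 0.048) ≈ 3.910448, MB₁ = 162, so M₁ = 3.910448 × 162 ≈ 633.4926 million.
After: m₂ = (1 + 0.338) / (0.22 + 0.338) ≈ 2.397849, MB₂ = 162 + 16.1 = 178.1, so M₂ = 2.397849 × 178.1 ≈ 427.0569 million.
ΔM = M₂ − M₁ = 427.0569 − 633.4926 = -206.4357 million.

-206.44 million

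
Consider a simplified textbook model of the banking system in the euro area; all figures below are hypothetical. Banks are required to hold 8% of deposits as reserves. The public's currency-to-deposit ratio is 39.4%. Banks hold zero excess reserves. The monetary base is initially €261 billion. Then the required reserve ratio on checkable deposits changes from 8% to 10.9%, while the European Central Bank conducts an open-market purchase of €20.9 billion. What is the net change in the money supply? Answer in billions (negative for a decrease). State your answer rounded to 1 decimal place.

Before: m₁ = (1 + 0.394) / (0.08 + 0.394) ≈ 2.94093, MB₁ = 261, so M₁ = 2.94093 × 261 ≈ 767.5827 billion.
After: m₂ = (1 + 0.394) / (0.109 + 0.394) ≈ 2.77137, MB₂ = 261 + 20.9 = 281.9, so M₂ = 2.77137 × 281.9 ≈ 781.2492 billion.
ΔM = M₂ − M₁ = 781.2492 − 767.5827 = 13.6665 billion.

€13.7 billion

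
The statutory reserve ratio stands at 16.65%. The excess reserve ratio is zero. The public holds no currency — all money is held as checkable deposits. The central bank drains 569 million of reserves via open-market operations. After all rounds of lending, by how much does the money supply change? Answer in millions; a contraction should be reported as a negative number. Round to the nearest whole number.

The simple money multiplier is m = 1/rr = 1/0.1665 ≈ 6.0060.
An open-market sale reduces the monetary base by 569 million, so ΔM = m × ΔMB = 6.0060 × (−569) = -3417.414 million.

-3417 million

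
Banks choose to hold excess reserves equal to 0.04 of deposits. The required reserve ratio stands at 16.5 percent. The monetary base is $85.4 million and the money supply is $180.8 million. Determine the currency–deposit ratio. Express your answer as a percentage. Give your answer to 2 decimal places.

50.67%

Using m = M/MB = 180.8/85.4 ≈ 2.117096. From m = (1 + c)/(c + rr + e), rearranging gives 1 + c = m·(c + rr + e), so c·(1 − m) = m·(rr + e) − 1.
Hence c = [m·(rr + e) − 1]/(1 − m) = [2.117096 × (0.165 + 0.04) − 1] / (1 − 2.117096) ≈ 0.506667.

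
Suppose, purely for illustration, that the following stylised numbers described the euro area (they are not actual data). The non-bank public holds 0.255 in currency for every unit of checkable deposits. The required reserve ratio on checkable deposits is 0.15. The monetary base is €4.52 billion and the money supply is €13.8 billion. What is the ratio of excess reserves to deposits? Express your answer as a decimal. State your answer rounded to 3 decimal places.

Using m = M/MB = 13.8/4.52 ≈ 3.053097. Since m = (1 + c)/(c + rr + e), the denominator satisfies c + rr + e = (1 + c)/m = (1 + 0.255) / 3.053097 ≈ 0.411058.
With c = 0.255 and rr = 0.15, the ratio of excess reserves to deposits is 0.411058 − 0.255 − 0.15 = 0.006058.

0.006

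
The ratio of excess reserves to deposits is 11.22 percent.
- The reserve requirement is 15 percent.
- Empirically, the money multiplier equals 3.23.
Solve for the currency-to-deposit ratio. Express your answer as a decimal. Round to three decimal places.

Using m = 3.23. From m = (1 + c)/(c + rr + e), rearranging gives 1 + c = m·(c + rr + e), so c·(1 − m) = m·(rr + e) − 1.
Hence c = [m·(rr + e) − 1]/(1 − m) = [3.23 × (0.15 + 0.1122) − 1] / (1 − 3.23) ≈ 0.068652.

0.069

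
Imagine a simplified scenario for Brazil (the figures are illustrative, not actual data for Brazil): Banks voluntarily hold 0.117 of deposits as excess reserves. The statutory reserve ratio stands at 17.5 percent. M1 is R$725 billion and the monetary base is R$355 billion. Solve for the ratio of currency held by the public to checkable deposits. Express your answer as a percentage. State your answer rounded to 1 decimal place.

38.7%

Using m = M/MB = 725/355 ≈ 2.042254. From m = (1 + c)/(c + rr + e), rearranging gives 1 + c = m·(c + rr + e), so c·(1 − m) = m·(rr + e) − 1.
Hence c = [m·(rr + e) − 1]/(1 − m) = [2.042254 × (0.175 + 0.117) − 1] / (1 − 2.042254) ≈ 0.387297.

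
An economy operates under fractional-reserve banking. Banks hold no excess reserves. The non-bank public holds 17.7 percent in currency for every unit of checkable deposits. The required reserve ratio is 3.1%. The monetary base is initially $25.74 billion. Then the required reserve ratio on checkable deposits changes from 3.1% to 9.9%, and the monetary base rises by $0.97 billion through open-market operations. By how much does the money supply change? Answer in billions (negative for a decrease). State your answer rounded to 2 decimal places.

Before: m₁ = (1 + 0.177) / (0.031 + 0.177) ≈ 5.65865, MB₁ = 25.74, so M₁ = 5.65865 × 25.74 ≈ 145.6537 billion.
After: m₂ = (1 + 0.177) / (0.099 + 0.177) ≈ 4.26449, MB₂ = 25.74 + 0.97 = 26.71, so M₂ = 4.26449 × 26.71 ≈ 113.9045 billion.
ΔM = M₂ − M₁ = 113.9045 − 145.6537 = -31.7492 billion.

-31.75 billion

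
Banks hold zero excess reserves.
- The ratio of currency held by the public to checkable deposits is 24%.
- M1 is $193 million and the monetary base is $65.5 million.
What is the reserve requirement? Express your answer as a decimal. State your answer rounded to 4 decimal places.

0.1808

Using m = M/MB = 193/65.5 ≈ 2.946565. Since m = (1 + c)/(c + rr + e), the denominator satisfies c + rr + e = (1 + c)/m = (1 + 0.24) / 2.946565 = 0.420829.
With c = 0.24 and e = 0, the reserve requirement is 0.420829 − 0.24 − 0 = 0.180829.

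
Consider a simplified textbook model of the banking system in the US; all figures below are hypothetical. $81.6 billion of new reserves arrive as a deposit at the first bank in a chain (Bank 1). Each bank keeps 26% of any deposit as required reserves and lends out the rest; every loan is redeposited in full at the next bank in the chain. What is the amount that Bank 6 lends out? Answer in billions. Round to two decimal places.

Each bank lends a fraction (1 − rr) = 0.7400 of the deposit it receives, so Bank 6 receives 81.6·0.7400^5 and lends 81.6·0.7400^6 ≈ 13.3992 billion.

$13.40 billion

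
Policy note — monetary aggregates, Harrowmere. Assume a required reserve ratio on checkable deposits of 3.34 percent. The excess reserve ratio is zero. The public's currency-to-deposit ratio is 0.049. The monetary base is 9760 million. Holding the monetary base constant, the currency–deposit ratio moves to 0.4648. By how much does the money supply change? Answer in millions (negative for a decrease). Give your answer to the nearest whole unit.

-95554 million

Initially m₁ = (1 + 0.049) / (0.0334 + 0.049) ≈ 12.73058, so M₁ = 12.73058 × 9760 = 124250.4608 million.
After the change m₂ = (1 + 0.4648) / (0.0334 + 0.4648) ≈ 2.94018, so M₂ = 2.94018 × 9760 = 28696.1568 million.
ΔM = M₂ − M₁ = 28696.1568 − 124250.4608 = -95554.304 million.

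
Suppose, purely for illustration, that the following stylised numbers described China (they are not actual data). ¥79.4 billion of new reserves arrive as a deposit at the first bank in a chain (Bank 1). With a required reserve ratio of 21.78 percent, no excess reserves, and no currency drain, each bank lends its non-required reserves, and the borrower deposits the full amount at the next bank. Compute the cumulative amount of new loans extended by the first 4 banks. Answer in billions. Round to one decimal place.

Bank i lends (1 − rr)^i of the original deposit: Bank 1 lends 79.4·0.7822 ≈ 62.1067, Bank 2 lends 79.4·0.7822² ≈ 48.5798, and so on.
Summing a geometric series: total = 79.4·[0.7822·(1 − 0.7822^4) / (1 − 0.7822)] ≈ 178.4086 billion.

¥178.4 billion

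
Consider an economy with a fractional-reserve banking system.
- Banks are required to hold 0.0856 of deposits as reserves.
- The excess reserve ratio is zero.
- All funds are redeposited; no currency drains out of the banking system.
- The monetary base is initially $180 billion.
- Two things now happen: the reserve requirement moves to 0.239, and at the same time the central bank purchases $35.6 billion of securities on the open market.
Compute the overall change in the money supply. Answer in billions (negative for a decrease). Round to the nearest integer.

-1201 billion

Before: m₁ = 1 / (0.0856) ≈ 11.6822, MB₁ = 180, so M₁ = 11.6822 × 180 = 2102.796 billion.
After: m₂ = 1 / (0.239) ≈ 4.1841, MB₂ = 180 + 35.6 = 215.6, so M₂ = 4.1841 × 215.6 ≈ 902.092 billion.
ΔM = M₂ − M₁ = 902.092 − 2102.796 = -1200.704 billion.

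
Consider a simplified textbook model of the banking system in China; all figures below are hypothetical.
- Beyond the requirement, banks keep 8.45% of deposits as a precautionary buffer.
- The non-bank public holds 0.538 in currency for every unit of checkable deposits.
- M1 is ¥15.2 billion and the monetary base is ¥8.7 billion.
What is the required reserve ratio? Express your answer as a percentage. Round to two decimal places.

Using m = M/MB = 15.2/8.7 ≈ 1.747126. Since m = (1 + c)/(c + rr + e), the denominator satisfies c + rr + e = (1 + c)/m = (1 + 0.538) / 1.747126 ≈ 0.880303.
With c = 0.538 and e = 0.0845, the required reserve ratio is 0.880303 − 0.538 − 0.0845 = 0.257803.

25.78%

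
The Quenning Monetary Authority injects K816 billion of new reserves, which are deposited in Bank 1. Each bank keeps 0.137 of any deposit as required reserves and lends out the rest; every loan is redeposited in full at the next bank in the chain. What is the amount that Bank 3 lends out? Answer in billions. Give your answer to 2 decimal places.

K524.47 billion

Each bank lends a fraction (1 − rr) = 0.8630 of the deposit it receives, so Bank 3 receives 816·0.8630^2 and lends 816·0.8630^3 ≈ 524.4723 billion.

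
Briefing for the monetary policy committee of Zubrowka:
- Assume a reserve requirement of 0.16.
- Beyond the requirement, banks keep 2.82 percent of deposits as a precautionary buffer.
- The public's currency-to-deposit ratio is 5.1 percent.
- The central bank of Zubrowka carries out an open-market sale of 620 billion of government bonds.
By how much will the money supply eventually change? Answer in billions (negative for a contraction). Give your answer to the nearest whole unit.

The money multiplier is m = (1 + c) / (rr + e + c) = (1 + 0.051) / (0.16 + 0.0282 + 0.051) ≈ 4.3938.
The sale removes 620 billion of base, so ΔM = m × ΔMB = 4.3938 × (−620) = -2724.156 billion.

-2724 billion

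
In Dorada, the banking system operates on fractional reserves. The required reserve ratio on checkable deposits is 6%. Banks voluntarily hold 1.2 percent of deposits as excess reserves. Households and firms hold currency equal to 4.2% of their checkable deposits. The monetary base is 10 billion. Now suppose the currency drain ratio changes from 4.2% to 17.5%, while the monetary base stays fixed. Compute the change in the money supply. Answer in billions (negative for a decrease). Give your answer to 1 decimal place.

Initially m₁ = (1 + 0.042) / (0.06 + 0.012 + 0.042) ≈ 9.1404, so M₁ = 9.1404 × 10 = 91.404 billion.
After the change m₂ = (1 + 0.175) / (0.06 + 0.012 + 0.175) ≈ 4.7571, so M₂ = 4.7571 × 10 = 47.571 billion.
ΔM = M₂ − M₁ = 47.571 − 91.404 = -43.833 billion.

-43.8 billion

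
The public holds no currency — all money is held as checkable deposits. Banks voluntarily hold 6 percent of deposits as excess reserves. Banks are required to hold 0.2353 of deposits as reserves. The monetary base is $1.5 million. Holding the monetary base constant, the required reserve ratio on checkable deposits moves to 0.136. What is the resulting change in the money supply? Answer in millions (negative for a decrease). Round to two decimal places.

$2.57 million

Initially m₁ = 1 / (0.2353 + 0.06) ≈ 3.3864, so M₁ = 3.3864 × 1.5 = 5.0796 million.
After the change m₂ = 1 / (0.136 + 0.06) ≈ 5.1020, so M₂ = 5.1020 × 1.5 = 7.653 million.
ΔM = M₂ − M₁ = 7.653 − 5.0796 = 2.5734 million.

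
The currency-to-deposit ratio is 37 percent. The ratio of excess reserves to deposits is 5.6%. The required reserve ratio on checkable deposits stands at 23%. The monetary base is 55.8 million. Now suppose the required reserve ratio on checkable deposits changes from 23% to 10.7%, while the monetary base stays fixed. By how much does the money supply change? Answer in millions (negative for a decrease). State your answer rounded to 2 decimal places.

26.89 million

Initially m₁ = (1 + 0.37) / (0.23 + 0.056 + 0.37) ≈ 2.08841, so M₁ = 2.08841 × 55.8 ≈ 116.5333 million.
After the change m₂ = (1 + 0.37) / (0.107 + 0.056 + 0.37) ≈ 2.57036, so M₂ = 2.57036 × 55.8 ≈ 143.4261 million.
ΔM = M₂ − M₁ = 143.4261 − 116.5333 = 26.8928 million.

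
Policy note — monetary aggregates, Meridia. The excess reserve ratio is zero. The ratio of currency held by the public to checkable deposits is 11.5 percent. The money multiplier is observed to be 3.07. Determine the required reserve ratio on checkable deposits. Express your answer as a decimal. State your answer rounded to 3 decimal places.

0.248

Using m = 3.07. Since m = (1 + c)/(c + rr + e), the denominator satisfies c + rr + e = (1 + c)/m = (1 + 0.115) / 3.07 ≈ 0.363192.
With c = 0.115 and e = 0, the required reserve ratio on checkable deposits is 0.363192 − 0.115 − 0 = 0.248192.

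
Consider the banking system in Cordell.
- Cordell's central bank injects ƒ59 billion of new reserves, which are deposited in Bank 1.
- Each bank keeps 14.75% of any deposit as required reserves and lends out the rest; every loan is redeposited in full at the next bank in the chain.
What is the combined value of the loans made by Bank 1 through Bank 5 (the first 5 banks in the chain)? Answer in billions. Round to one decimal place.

ƒ187.5 billion

Bank i lends (1 − rr)^i of the original deposit: Bank 1 lends 59·0.8525 = 50.2975, Bank 2 lends 59·0.8525² ≈ 42.8786, and so on.
Summing a geometric series: total = 59·[0.8525·(1 − 0.8525^5) / (1 − 0.8525)] ≈ 187.4583 billion.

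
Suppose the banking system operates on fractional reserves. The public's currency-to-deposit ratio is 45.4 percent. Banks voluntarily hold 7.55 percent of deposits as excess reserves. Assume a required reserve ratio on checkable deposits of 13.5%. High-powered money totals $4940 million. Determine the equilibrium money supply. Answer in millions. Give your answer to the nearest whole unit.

$10809 million

The money multiplier is m = (1 + c) / (rr + e + c) = (1 + 0.454) / (0.135 + 0.0755 + 0.454) ≈ 2.18811.
So M = m × MB = 2.18811 × 4940 = 10809.2634 million.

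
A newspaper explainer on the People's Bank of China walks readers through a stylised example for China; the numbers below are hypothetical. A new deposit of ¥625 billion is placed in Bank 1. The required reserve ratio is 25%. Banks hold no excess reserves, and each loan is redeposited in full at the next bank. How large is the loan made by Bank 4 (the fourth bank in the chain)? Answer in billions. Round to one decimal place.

¥197.8 billion

Each bank lends a fraction (1 − rr) = 0.7500 of the deposit it receives, so Bank 4 receives 625·0.7500^3 and lends 625·0.7500^4 ≈ 197.7539 billion.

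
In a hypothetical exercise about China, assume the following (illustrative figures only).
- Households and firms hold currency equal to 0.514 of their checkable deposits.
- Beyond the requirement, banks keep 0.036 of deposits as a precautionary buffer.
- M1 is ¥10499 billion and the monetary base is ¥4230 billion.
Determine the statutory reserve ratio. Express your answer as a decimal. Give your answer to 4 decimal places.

Using m = M/MB = 10499/4230 ≈ 2.482033. Since m = (1 + c)/(c + rr + e), the denominator satisfies c + rr + e = (1 + c)/m = (1 + 0.514) / 2.482033 ≈ 0.609984.
With c = 0.514 and e = 0.036, the statutory reserve ratio is 0.609984 − 0.514 − 0.036 = 0.059984.

0.0600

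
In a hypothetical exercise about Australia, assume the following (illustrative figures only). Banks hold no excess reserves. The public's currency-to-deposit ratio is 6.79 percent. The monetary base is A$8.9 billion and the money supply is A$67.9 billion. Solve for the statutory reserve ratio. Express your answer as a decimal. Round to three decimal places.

0.072

Using m = M/MB = 67.9/8.9 ≈ 7.629213. Since m = (1 + c)/(c + rr + e), the denominator satisfies c + rr + e = (1 + c)/m = (1 + 0.0679) / 7.629213 ≈ 0.139975.
With c = 0.0679 and e = 0, the statutory reserve ratio is 0.139975 − 0.0679 − 0 = 0.072075.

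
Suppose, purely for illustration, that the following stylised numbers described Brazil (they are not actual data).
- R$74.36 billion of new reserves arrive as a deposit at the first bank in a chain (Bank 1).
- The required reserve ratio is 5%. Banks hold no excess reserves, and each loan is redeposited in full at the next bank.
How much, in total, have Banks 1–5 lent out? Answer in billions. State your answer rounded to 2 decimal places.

R$319.61 billion

Bank i lends (1 − rr)^i of the original deposit: Bank 1 lends 74.36·0.9500 = 70.6420, Bank 2 lends 74.36·0.9500² = 67.1099, and so on.
Summing a geometric series: total = 74.36·[0.9500·(1 − 0.9500^5) / (1 − 0.9500)] ≈ 319.6113 billion.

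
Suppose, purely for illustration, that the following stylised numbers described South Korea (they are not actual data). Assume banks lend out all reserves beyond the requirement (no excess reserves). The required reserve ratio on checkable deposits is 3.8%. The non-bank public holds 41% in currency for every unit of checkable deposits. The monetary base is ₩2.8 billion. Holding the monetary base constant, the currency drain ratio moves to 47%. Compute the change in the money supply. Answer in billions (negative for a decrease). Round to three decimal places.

-0.710 billion

Initially m₁ = (1 + 0.41) / (0.038 + 0.41) ≈ 3.14732, so M₁ = 3.14732 × 2.8 ≈ 8.8125 billion.
After the change m₂ = (1 + 0.47) / (0.038 + 0.47) ≈ 2.89370, so M₂ = 2.89370 × 2.8 ≈ 8.1024 billion.
ΔM = M₂ − M₁ = 8.1024 − 8.8125 = -0.7101 billion.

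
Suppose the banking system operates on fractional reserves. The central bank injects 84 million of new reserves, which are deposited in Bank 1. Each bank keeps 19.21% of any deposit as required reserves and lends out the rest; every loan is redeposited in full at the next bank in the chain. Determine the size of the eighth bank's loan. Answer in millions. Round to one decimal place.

Each bank lends a fraction (1 − rr) = 0.8079 of the deposit it receives, so Bank 8 receives 84·0.8079^7 and lends 84·0.8079^8 ≈ 15.2454 million.

15.2 million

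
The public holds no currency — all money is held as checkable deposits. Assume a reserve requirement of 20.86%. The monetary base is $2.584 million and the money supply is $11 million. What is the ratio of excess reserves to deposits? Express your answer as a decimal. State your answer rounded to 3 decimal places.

Using m = M/MB = 11/2.584 ≈ 4.256966. Since m = (1 + c)/(c + rr + e), the denominator satisfies c + rr + e = (1 + c)/m = (1 + 0) / 4.256966 ≈ 0.234909.
With c = 0 and rr = 0.2086, the ratio of excess reserves to deposits is 0.234909 − 0 − 0.2086 = 0.026309.

0.026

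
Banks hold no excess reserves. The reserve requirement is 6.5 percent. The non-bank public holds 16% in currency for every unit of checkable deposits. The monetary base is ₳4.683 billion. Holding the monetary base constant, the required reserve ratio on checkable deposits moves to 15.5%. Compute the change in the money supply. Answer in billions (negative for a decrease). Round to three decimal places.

-6.898 billion

Initially m₁ = (1 + 0.16) / (0.065 + 0.16) ≈ 5.15556, so M₁ = 5.15556 × 4.683 ≈ 24.1435 billion.
After the change m₂ = (1 + 0.16) / (0.155 + 0.16) ≈ 3.68254, so M₂ = 3.68254 × 4.683 ≈ 17.2453 billion.
ΔM = M₂ − M₁ = 17.2453 − 24.1435 = -6.8982 billion.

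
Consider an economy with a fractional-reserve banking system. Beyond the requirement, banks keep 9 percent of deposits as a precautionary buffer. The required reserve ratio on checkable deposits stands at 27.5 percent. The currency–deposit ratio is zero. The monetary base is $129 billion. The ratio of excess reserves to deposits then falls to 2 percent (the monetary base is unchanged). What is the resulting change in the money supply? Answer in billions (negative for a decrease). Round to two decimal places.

Initially m₁ = 1 / (0.275 + 0.09) ≈ 2.739726, so M₁ = 2.739726 × 129 ≈ 353.4247 billion.
After the change m₂ = 1 / (0.275 + 0.02) ≈ 3.389831, so M₂ = 3.389831 × 129 ≈ 437.2882 billion.
ΔM = M₂ − M₁ = 437.2882 − 353.4247 = 83.8635 billion.

$83.86 billion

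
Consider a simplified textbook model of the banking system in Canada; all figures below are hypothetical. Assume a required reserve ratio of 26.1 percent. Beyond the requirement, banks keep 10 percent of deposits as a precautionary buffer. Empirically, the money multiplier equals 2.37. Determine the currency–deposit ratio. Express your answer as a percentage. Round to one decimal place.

10.5%

Using m = 2.37. From m = (1 + c)/(c + rr + e), rearranging gives 1 + c = m·(c + rr + e), so c·(1 − m) = m·(rr + e) − 1.
Hence c = [m·(rr + e) − 1]/(1 − m) = [2.37 × (0.261 + 0.1) − 1] / (1 − 2.37) ≈ 0.105423.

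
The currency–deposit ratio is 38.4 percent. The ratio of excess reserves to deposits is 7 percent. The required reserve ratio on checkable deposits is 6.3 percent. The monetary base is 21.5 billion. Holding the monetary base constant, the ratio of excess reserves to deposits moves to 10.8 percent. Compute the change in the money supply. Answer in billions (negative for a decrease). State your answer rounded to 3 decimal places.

Initially m₁ = (1 + 0.384) / (0.063 + 0.07 + 0.384) ≈ 2.676983, so M₁ = 2.676983 × 21.5 ≈ 57.5551 billion.
After the change m₂ = (1 + 0.384) / (0.063 + 0.108 + 0.384) ≈ 2.493694, so M₂ = 2.493694 × 21.5 ≈ 53.6144 billion.
ΔM = M₂ − M₁ = 53.6144 − 57.5551 = -3.9407 billion.

-3.941 billion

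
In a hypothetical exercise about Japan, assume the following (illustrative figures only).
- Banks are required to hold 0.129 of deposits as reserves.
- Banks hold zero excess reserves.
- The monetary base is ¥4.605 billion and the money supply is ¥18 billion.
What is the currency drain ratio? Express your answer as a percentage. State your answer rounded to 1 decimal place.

Using m = M/MB = 18/4.605 ≈ 3.908795. From m = (1 + c)/(c + rr + e), rearranging gives 1 + c = m·(c + rr + e), so c·(1 − m) = m·(rr + e) − 1.
Hence c = [m·(rr + e) − 1]/(1 − m) = [3.908795 × (0.129 + 0) − 1] / (1 − 3.908795) ≈ 0.170437.

17.0%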